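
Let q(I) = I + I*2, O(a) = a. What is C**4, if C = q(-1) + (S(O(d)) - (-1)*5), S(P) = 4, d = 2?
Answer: 1296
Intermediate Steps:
q(I) = 3*I (q(I) = I + 2*I = 3*I)
C = 6 (C = 3*(-1) + (4 - (-1)*5) = -3 + (4 - 1*(-5)) = -3 + (4 + 5) = -3 + 9 = 6)
C**4 = 6**4 = 1296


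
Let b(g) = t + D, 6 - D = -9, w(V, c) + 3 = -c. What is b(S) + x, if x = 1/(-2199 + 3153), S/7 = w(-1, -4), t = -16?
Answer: -953/954 ≈ -0.99895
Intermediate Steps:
w(V, c) = -3 - c
D = 15 (D = 6 - 1*(-9) = 6 + 9 = 15)
S = 7 (S = 7*(-3 - 1*(-4)) = 7*(-3 + 4) = 7*1 = 7)
b(g) = -1 (b(g) = -16 + 15 = -1)
x = 1/954 ≈ 0.0010482
b(S) + x = -1 + 1/954 = -953/954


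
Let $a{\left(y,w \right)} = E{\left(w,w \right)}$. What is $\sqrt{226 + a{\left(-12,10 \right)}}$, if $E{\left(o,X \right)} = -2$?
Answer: $4 \sqrt{14} \approx 14.967$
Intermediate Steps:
$a{\left(y,w \right)} = -2$
$\sqrt{226 + a{\left(-12,10 \right)}} = \sqrt{226 - 2} = \sqrt{224} = 4 \sqrt{14}$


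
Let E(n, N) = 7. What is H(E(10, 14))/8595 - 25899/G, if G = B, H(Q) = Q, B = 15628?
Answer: -222492509/134322660 ≈ -1.6564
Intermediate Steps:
G = 15628
H(E(10, 14))/8595 - 25899/G = 7/8595 - 25899/15628 = -222492509/134322660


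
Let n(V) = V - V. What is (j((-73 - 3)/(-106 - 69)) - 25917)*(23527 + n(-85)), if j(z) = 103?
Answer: -607325978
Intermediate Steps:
n(V) = 0
(j((-73 - 3)/(-106 - 69)) - 25917)*(23527 + n(-85)) = (103 - 25917)*(23527 + 0) = -25814*23527 = -607325978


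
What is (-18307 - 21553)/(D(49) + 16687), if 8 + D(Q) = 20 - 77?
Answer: -19930/8311 ≈ -2.3980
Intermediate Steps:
D(Q) = -65 (D(Q) = -8 + (20 - 77) = -8 - 57 = -65)
(-18307 - 21553)/(D(49) + 16687) = (-18307 - 21553)/(-65 + 16687) = -39860/16622 = -39860*1/16622 = -19930/8311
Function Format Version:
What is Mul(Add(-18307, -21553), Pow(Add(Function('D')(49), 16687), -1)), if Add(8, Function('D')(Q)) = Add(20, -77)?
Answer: Rational(-19930, 8311) ≈ -2.3980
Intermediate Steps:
Function('D')(Q) = -65 (Function('D')(Q) = Add(-8, Add(20, -77)) = Add(-8, -57) = -65)
Mul(Add(-18307, -21553), Pow(Add(Function('D')(49), 16687), -1)) = Mul(Add(-18307, -21553), Pow(Add(-65, 16687), -1)) = Mul(-39860, Pow(16622, -1)) = Mul(-39860, Rational(1, 16622)) = Rational(-19930, 8311)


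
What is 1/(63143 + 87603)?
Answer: 1/150746 ≈ 6.6337e-6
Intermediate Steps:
1/(63143 + 87603) = 1/150746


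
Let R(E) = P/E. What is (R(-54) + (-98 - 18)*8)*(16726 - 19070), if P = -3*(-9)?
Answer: 2176404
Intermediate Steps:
P = 27
R(E) = 27/E
(R(-54) + (-98 - 18)*8)*(16726 - 19070) = (27/(-54) + (-98 - 18)*8)*(16726 - 19070) = (27*(-1/54) - 116*8)*(-2344) = (-1/2 - 928)*(-2344) = -1857/2*(-2344) = 2176404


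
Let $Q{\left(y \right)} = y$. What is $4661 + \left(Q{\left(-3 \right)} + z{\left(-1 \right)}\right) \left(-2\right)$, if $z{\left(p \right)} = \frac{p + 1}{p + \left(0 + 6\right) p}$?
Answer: $4667$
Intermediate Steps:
$z{\left(p \right)} = \frac{1 + p}{7 p}$ ($z{\left(p \right)} = \frac{1 + p}{p + 6 p} = \frac{1 + p}{7 p}$)
$4661 + \left(Q{\left(-3 \right)} + z{\left(-1 \right)}\right) \left(-2\right) = 4661 + \left(-3 + \frac{1 - 1}{7 \left(-1\right)}\right) \left(-2\right) = 4661 + \left(-3 + \frac{1}{7} \left(-1\right) 0\right) \left(-2\right) = 4661 + \left(-3 + 0\right) \left(-2\right) = 4661 - -6 = 4661 + 6 = 4667$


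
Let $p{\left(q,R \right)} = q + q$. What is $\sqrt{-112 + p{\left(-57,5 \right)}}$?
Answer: $i \sqrt{226} \approx 15.033 i$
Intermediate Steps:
$p{\left(q,R \right)} = 2 q$
$\sqrt{-112 + p{\left(-57,5 \right)}} = \sqrt{-112 + 2 \left(-57\right)} = \sqrt{-112 - 114} = \sqrt{-226} = i \sqrt{226}$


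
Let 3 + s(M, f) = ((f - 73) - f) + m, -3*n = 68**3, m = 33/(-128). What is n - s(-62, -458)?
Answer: -40218013/384 ≈ -1.0473e+5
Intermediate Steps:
m = -33/128 (m = 33*(-1/128) = -33/128 ≈ -0.25781)
n = -314432/3 (n = -1/3*68**3 = -1/3*314432 = -314432/3 ≈ -1.0481e+5)
s(M, f) = -9761/128 (s(M, f) = -3 + (((f - 73) - f) - 33/128) = -3 + (((-73 + f) - f) - 33/128) = -3 + (-73 - 33/128) = -3 - 9377/128 = -9761/128)
n - s(-62, -458) = -314432/3 - 1*(-9761/128) = -314432/3 + 9761/128 = -40218013/384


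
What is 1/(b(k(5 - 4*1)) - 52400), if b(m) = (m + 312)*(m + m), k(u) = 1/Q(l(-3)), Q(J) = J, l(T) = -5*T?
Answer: -225/11780638 ≈ -1.9099e-5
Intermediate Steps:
k(u) = 1/15 (k(u) = 1/(-5*(-3)) = 1/15)
b(m) = 2*m*(312 + m) (b(m) = (312 + m)*(2*m) = 2*m*(312 + m))
1/(b(k(5 - 4*1)) - 52400) = 1/(2*(1/15)*(312 + 1/15) - 52400) = 1/(2*(1/15)*(4681/15) - 52400) = 1/(9362/225 - 52400) = 1/(-11780638/225) = -225/11780638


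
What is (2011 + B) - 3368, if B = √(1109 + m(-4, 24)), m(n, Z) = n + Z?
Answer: -1357 + √1129 ≈ -1323.4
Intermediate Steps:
m(n, Z) = Z + n
B = √1129 (B = √(1109 + (24 - 4)) = √(1109 + 20) = √1129 ≈ 33.601)
(2011 + B) - 3368 = (2011 + √1129) - 3368 = -1357 + √1129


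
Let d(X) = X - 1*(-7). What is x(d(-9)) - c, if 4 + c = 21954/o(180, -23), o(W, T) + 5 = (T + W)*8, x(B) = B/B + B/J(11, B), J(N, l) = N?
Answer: -58397/4587 ≈ -12.731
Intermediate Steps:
d(X) = 7 + X (d(X) = X + 7 = 7 + X)
x(B) = 1 + B/11 (x(B) = B/B + B/11 = 1 + B*(1/11) = 1 + B/11)
o(W, T) = -5 + 8*T + 8*W (o(W, T) = -5 + (T + W)*8 = -5 + (8*T + 8*W) = -5 + 8*T + 8*W)
c = 5650/417 (c = -4 + 21954/(-5 + 8*(-23) + 8*180) = -4 + 21954/(-5 - 184 + 1440) = -4 + 21954/1251 = -4 + 21954*(1/1251) = -4 + 7318/417 = 5650/417 ≈ 13.549)
x(d(-9)) - c = (1 + (7 - 9)/11) - 1*5650/417 = (1 + (1/11)*(-2)) - 5650/417 = (1 - 2/11) - 5650/417 = 9/11 - 5650/417 = -58397/4587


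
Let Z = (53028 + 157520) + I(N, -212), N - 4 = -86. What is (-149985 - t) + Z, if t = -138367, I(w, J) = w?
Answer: 198848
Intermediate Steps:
N = -82 (N = 4 - 86 = -82)
Z = 210466 (Z = (53028 + 157520) - 82 = 210548 - 82 = 210466)
(-149985 - t) + Z = (-149985 - 1*(-138367)) + 210466 = (-149985 + 138367) + 210466 = -11618 + 210466 = 198848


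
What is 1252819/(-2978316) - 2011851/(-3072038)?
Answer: 1071610223897/4574749964004 ≈ 0.23424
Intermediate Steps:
1252819/(-2978316) - 2011851/(-3072038) = 1252819*(-1/2978316) - 2011851*(-1/3072038) = -1252819/2978316 + 2011851/3072038 = 1071610223897/4574749964004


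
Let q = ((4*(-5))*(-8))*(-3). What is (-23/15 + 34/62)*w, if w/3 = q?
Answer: 43968/31 ≈ 1418.3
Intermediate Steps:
q = -480 (q = -20*(-8)*(-3) = 160*(-3) = -480)
w = -1440 (w = 3*(-480) = -1440)
(-23/15 + 34/62)*w = (-23/15 + 34/62)*(-1440) = (-23*1/15 + 34*(1/62))*(-1440) = (-23/15 + 17/31)*(-1440) = -458/465*(-1440) = 43968/31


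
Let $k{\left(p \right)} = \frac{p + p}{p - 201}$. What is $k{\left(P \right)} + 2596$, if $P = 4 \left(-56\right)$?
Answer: $\frac{1103748}{425} \approx 2597.1$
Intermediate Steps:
$P = -224$
$k{\left(p \right)} = \frac{2 p}{-201 + p}$
$k{\left(P \right)} + 2596 = 2 \left(-224\right) \frac{1}{-201 - 224} + 2596 = 2 \left(-224\right) \frac{1}{-425} + 2596 = 2 \left(-224\right) \left(- \frac{1}{425}\right) + 2596 = \frac{448}{425} + 2596 = \frac{1103748}{425}$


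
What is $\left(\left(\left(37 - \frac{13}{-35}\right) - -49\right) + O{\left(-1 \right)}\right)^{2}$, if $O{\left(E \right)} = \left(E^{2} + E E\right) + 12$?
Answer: $\frac{12341169}{1225} \approx 10074.0$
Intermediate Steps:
$O{\left(E \right)} = 12 + 2 E^{2}$ ($O{\left(E \right)} = \left(E^{2} + E^{2}\right) + 12 = 2 E^{2} + 12 = 12 + 2 E^{2}$)
$\left(\left(\left(37 - \frac{13}{-35}\right) - -49\right) + O{\left(-1 \right)}\right)^{2} = \left(\left(\left(37 - \frac{13}{-35}\right) - -49\right) + \left(12 + 2 \left(-1\right)^{2}\right)\right)^{2} = \left(\left(\left(37 - - \frac{13}{35}\right) + 49\right) + \left(12 + 2 \cdot 1\right)\right)^{2} = \left(\left(\left(37 + \frac{13}{35}\right) + 49\right) + \left(12 + 2\right)\right)^{2} = \left(\left(\frac{1308}{35} + 49\right) + 14\right)^{2} = \left(\frac{3023}{35} + 14\right)^{2} = \left(\frac{3513}{35}\right)^{2} = \frac{12341169}{1225}$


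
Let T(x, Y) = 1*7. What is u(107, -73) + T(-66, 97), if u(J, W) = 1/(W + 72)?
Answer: 6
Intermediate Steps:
T(x, Y) = 7
u(J, W) = 1/(72 + W)
u(107, -73) + T(-66, 97) = 1/(72 - 73) + 7 = 1/(-1) + 7 = -1 + 7 = 6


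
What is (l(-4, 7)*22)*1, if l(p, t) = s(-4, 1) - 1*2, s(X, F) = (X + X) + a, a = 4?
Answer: -132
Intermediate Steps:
s(X, F) = 4 + 2*X (s(X, F) = (X + X) + 4 = 2*X + 4 = 4 + 2*X)
l(p, t) = -6 (l(p, t) = (4 + 2*(-4)) - 1*2 = (4 - 8) - 2 = -4 - 2 = -6)
(l(-4, 7)*22)*1 = -6*22*1 = -132*1 = -132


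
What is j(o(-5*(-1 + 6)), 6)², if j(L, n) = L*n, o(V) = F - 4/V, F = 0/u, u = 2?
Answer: 576/625 ≈ 0.92160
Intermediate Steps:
F = 0 (F = 0/2 = 0*(½) = 0)
o(V) = -4/V (o(V) = 0 - 4/V = -4/V)
j(o(-5*(-1 + 6)), 6)² = (-4*(-1/(5*(-1 + 6)))*6)² = (-4/((-5*5))*6)² = (-4/(-25)*6)² = (-4*(-1/25)*6)² = ((4/25)*6)² = (24/25)² = 576/625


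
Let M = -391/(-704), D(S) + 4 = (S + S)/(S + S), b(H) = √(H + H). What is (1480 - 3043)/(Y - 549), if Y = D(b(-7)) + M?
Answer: 1100352/388217 ≈ 2.8344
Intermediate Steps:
b(H) = √2*√H (b(H) = √(2*H) = √2*√H)
D(S) = -3 (D(S) = -4 + (S + S)/(S + S) = -4 + (2*S)/((2*S)) = -4 + (2*S)*(1/(2*S)) = -4 + 1 = -3)
M = 391/704 (M = -391*(-1/704) = 391/704 ≈ 0.55540)
Y = -1721/704 (Y = -3 + 391/704 = -1721/704 ≈ -2.4446)
(1480 - 3043)/(Y - 549) = (1480 - 3043)/(-1721/704 - 549) = -1563/(-388217/704) = -1563*(-704/388217) = 1100352/388217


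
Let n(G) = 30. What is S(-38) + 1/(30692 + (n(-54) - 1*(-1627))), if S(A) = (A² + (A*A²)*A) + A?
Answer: 67497547159/32349 ≈ 2.0865e+6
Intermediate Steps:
S(A) = A + A² + A⁴ (S(A) = (A² + A³*A) + A = (A² + A⁴) + A = A + A² + A⁴)
S(-38) + 1/(30692 + (n(-54) - 1*(-1627))) = -38*(1 - 38 + (-38)³) + 1/(30692 + (30 - 1*(-1627))) = -38*(1 - 38 - 54872) + 1/(30692 + (30 + 1627)) = -38*(-54909) + 1/(30692 + 1657) = 2086542 + 1/32349 = 67497547159/32349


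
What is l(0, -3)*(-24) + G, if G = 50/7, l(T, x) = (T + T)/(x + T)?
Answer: 50/7 ≈ 7.1429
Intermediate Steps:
l(T, x) = 2*T/(T + x) (l(T, x) = (2*T)/(T + x) = 2*T/(T + x))
G = 50/7 (G = 50*(1/7) = 50/7 ≈ 7.1429)
l(0, -3)*(-24) + G = (2*0/(0 - 3))*(-24) + 50/7 = (2*0/(-3))*(-24) + 50/7 = (2*0*(-1/3))*(-24) + 50/7 = 0*(-24) + 50/7 = 0 + 50/7 = 50/7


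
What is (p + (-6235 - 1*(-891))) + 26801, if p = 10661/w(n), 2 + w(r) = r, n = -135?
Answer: 2928948/137 ≈ 21379.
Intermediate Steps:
w(r) = -2 + r
p = -10661/137 (p = 10661/(-2 - 135) = 10661/(-137) = 10661*(-1/137) = -10661/137 ≈ -77.818)
(p + (-6235 - 1*(-891))) + 26801 = (-10661/137 + (-6235 - 1*(-891))) + 26801 = (-10661/137 + (-6235 + 891)) + 26801 = (-10661/137 - 5344) + 26801 = -742789/137 + 26801 = 2928948/137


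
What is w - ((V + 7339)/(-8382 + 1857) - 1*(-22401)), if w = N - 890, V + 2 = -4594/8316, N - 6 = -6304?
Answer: -802747174601/27130950 ≈ -29588.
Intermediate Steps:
N = -6298 (N = 6 - 6304 = -6298)
V = -10613/4158 (V = -2 - 4594/8316 = -2 - 4594*1/8316 = -2 - 2297/4158 = -10613/4158 ≈ -2.5524)
w = -7188 (w = -6298 - 890 = -7188)
w - ((V + 7339)/(-8382 + 1857) - 1*(-22401)) = -7188 - ((-10613/4158 + 7339)/(-8382 + 1857) - 1*(-22401)) = -7188 - ((30504949/4158)/(-6525) + 22401) = -7188 - ((30504949/4158)*(-1/6525) + 22401) = -7188 - (-30504949/27130950 + 22401) = -7188 - 1*607729906001/27130950 = -7188 - 607729906001/27130950 = -802747174601/27130950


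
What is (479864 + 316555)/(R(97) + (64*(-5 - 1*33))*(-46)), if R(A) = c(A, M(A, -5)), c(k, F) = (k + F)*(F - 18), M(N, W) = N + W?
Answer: 796419/125858 ≈ 6.3279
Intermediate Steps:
c(k, F) = (-18 + F)*(F + k) (c(k, F) = (F + k)*(-18 + F) = (-18 + F)*(F + k))
R(A) = 90 + (-5 + A)² - 36*A + A*(-5 + A) (R(A) = (A - 5)² - 18*(A - 5) - 18*A + (A - 5)*A = (-5 + A)² - 18*(-5 + A) - 18*A + (-5 + A)*A = (-5 + A)² + (90 - 18*A) - 18*A + A*(-5 + A) = 90 + (-5 + A)² - 36*A + A*(-5 + A))
(479864 + 316555)/(R(97) + (64*(-5 - 1*33))*(-46)) = (479864 + 316555)/((115 - 51*97 + 2*97²) + (64*(-5 - 1*33))*(-46)) = 796419/((115 - 4947 + 2*9409) + (64*(-5 - 33))*(-46)) = 796419/((115 - 4947 + 18818) + (64*(-38))*(-46)) = 796419/(13986 - 2432*(-46)) = 796419/(13986 + 111872) = 796419/125858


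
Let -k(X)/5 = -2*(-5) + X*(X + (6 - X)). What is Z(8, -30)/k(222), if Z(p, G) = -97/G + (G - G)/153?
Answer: -97/201300 ≈ -0.00048187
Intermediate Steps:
Z(p, G) = -97/G (Z(p, G) = -97/G + 0*(1/153) = -97/G + 0 = -97/G)
k(X) = -50 - 30*X (k(X) = -5*(-2*(-5) + X*(X + (6 - X))) = -5*(10 + X*6) = -5*(10 + 6*X) = -50 - 30*X)
Z(8, -30)/k(222) = (-97/(-30))/(-50 - 30*222) = (-97*(-1/30))/(-50 - 6660) = (97/30)/(-6710) = (97/30)*(-1/6710) = -97/201300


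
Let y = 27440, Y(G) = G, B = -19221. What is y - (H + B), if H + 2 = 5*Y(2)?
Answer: 46653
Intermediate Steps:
H = 8 (H = -2 + 5*2 = -2 + 10 = 8)
y - (H + B) = 27440 - (8 - 19221) = 27440 - 1*(-19213) = 27440 + 19213 = 46653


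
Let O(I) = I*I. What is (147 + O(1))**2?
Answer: 21904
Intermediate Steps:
O(I) = I**2
(147 + O(1))**2 = (147 + 1**2)**2 = (147 + 1)**2 = 148**2 = 21904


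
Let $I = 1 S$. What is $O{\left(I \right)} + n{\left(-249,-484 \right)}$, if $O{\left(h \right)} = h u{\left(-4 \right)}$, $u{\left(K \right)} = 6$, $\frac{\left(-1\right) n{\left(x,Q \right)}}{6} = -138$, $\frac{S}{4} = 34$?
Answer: $1644$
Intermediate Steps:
$S = 136$ ($S = 4 \cdot 34 = 136$)
$n{\left(x,Q \right)} = 828$ ($n{\left(x,Q \right)} = \left(-6\right) \left(-138\right) = 828$)
$I = 136$ ($I = 1 \cdot 136 = 136$)
$O{\left(h \right)} = 6 h$ ($O{\left(h \right)} = h 6 = 6 h$)
$O{\left(I \right)} + n{\left(-249,-484 \right)} = 6 \cdot 136 + 828 = 816 + 828 = 1644$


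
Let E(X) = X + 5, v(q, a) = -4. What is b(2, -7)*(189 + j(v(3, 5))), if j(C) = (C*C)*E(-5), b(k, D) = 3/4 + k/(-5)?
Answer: 1323/20 ≈ 66.150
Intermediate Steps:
E(X) = 5 + X
b(k, D) = ¾ - k/5 (b(k, D) = 3*(¼) + k*(-⅕) = ¾ - k/5)
j(C) = 0 (j(C) = (C*C)*(5 - 5) = C²*0 = 0)
b(2, -7)*(189 + j(v(3, 5))) = (¾ - ⅕*2)*(189 + 0) = (¾ - ⅖)*189 = (7/20)*189 = 1323/20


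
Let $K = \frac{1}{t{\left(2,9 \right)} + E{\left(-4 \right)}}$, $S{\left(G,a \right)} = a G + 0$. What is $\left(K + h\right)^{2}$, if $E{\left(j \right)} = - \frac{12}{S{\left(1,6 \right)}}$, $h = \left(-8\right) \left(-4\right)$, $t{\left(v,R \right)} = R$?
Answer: $\frac{50625}{49} \approx 1033.2$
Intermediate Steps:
$S{\left(G,a \right)} = G a$ ($S{\left(G,a \right)} = G a + 0 = G a$)
$h = 32$
$E{\left(j \right)} = -2$ ($E{\left(j \right)} = - \frac{12}{1 \cdot 6} = - \frac{12}{6} = \left(-12\right) \frac{1}{6} = -2$)
$K = \frac{1}{7}$ ($K = \frac{1}{9 - 2} = \frac{1}{7} \approx 0.14286$)
$\left(K + h\right)^{2} = \left(\frac{1}{7} + 32\right)^{2} = \left(\frac{225}{7}\right)^{2} = \frac{50625}{49}$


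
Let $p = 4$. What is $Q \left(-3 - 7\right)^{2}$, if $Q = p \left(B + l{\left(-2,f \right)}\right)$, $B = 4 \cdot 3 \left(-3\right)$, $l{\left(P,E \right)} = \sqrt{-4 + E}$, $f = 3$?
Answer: $-14400 + 400 i \approx -14400.0 + 400.0 i$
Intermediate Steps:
$B = -36$ ($B = 12 \left(-3\right) = -36$)
$Q = -144 + 4 i$ ($Q = 4 \left(-36 + \sqrt{-4 + 3}\right) = 4 \left(-36 + \sqrt{-1}\right) = 4 \left(-36 + i\right) = -144 + 4 i \approx -144.0 + 4.0 i$)
$Q \left(-3 - 7\right)^{2} = \left(-144 + 4 i\right) \left(-3 - 7\right)^{2} = \left(-144 + 4 i\right) \left(-10\right)^{2} = \left(-144 + 4 i\right) 100 = -14400 + 400 i$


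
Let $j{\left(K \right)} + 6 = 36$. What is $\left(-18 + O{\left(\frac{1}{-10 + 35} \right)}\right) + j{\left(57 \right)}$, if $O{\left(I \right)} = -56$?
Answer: $-44$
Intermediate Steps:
$j{\left(K \right)} = 30$ ($j{\left(K \right)} = -6 + 36 = 30$)
$\left(-18 + O{\left(\frac{1}{-10 + 35} \right)}\right) + j{\left(57 \right)} = \left(-18 - 56\right) + 30 = -74 + 30 = -44$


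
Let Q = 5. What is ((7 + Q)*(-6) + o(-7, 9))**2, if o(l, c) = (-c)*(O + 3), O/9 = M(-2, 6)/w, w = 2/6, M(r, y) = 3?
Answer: 685584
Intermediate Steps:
w = 1/3 (w = 2*(1/6) = 1/3 ≈ 0.33333)
O = 81 (O = 9*(3/(1/3)) = 9*(3*3) = 9*9 = 81)
o(l, c) = -84*c (o(l, c) = (-c)*(81 + 3) = -c*84 = -84*c)
((7 + Q)*(-6) + o(-7, 9))**2 = ((7 + 5)*(-6) - 84*9)**2 = (12*(-6) - 756)**2 = (-72 - 756)**2 = (-828)**2 = 685584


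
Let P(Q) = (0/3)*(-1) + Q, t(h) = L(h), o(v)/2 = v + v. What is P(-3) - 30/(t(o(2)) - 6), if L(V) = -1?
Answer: 9/7 ≈ 1.2857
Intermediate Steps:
o(v) = 4*v (o(v) = 2*(v + v) = 2*(2*v) = 4*v)
t(h) = -1
P(Q) = Q (P(Q) = (0*(⅓))*(-1) + Q = 0*(-1) + Q = 0 + Q = Q)
P(-3) - 30/(t(o(2)) - 6) = -3 - 30/(-1 - 6) = -3 - 30/(-7) = -3 - 30*(-⅐) = -3 + 30/7 = 9/7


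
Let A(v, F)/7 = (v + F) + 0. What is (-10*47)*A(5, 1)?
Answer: -19740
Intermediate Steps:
A(v, F) = 7*F + 7*v (A(v, F) = 7*((v + F) + 0) = 7*((F + v) + 0) = 7*(F + v) = 7*F + 7*v)
(-10*47)*A(5, 1) = (-10*47)*(7*1 + 7*5) = -470*(7 + 35) = -470*42 = -19740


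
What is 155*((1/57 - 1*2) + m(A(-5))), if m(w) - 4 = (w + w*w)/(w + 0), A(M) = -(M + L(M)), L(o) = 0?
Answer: 70835/57 ≈ 1242.7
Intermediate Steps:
A(M) = -M (A(M) = -(M + 0) = -M)
m(w) = 4 + (w + w²)/w (m(w) = 4 + (w + w*w)/(w + 0) = 4 + (w + w²)/w)
155*((1/57 - 1*2) + m(A(-5))) = 155*((1/57 - 1*2) + (5 - 1*(-5))) = 155*((1/57 - 2) + (5 + 5)) = 155*(-113/57 + 10) = 155*(457/57) = 70835/57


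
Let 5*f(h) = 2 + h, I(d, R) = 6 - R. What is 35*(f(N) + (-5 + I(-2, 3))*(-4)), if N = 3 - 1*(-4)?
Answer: 343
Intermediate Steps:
N = 7 (N = 3 + 4 = 7)
f(h) = ⅖ + h/5 (f(h) = (2 + h)/5 = ⅖ + h/5)
35*(f(N) + (-5 + I(-2, 3))*(-4)) = 35*((⅖ + (⅕)*7) + (-5 + (6 - 1*3))*(-4)) = 35*((⅖ + 7/5) + (-5 + (6 - 3))*(-4)) = 35*(9/5 + (-5 + 3)*(-4)) = 35*(9/5 - 2*(-4)) = 35*(9/5 + 8) = 35*(49/5) = 343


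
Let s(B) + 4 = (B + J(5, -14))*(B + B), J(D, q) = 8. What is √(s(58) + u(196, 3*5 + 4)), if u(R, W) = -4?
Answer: 4*√478 ≈ 87.453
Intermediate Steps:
s(B) = -4 + 2*B*(8 + B) (s(B) = -4 + (B + 8)*(B + B) = -4 + (8 + B)*(2*B) = -4 + 2*B*(8 + B))
√(s(58) + u(196, 3*5 + 4)) = √((-4 + 2*58² + 16*58) - 4) = √((-4 + 2*3364 + 928) - 4) = √((-4 + 6728 + 928) - 4) = √(7652 - 4) = √7648 = 4*√478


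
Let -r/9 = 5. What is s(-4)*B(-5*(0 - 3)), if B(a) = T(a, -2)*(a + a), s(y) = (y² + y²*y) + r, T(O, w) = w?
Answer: 5580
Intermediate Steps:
r = -45 (r = -9*5 = -45)
s(y) = -45 + y² + y³ (s(y) = (y² + y²*y) - 45 = (y² + y³) - 45 = -45 + y² + y³)
B(a) = -4*a (B(a) = -2*(a + a) = -4*a)
s(-4)*B(-5*(0 - 3)) = (-45 + (-4)² + (-4)³)*(-(-20)*(0 - 3)) = (-45 + 16 - 64)*(-(-20)*(-3)) = -(-372)*15 = -93*(-60) = 5580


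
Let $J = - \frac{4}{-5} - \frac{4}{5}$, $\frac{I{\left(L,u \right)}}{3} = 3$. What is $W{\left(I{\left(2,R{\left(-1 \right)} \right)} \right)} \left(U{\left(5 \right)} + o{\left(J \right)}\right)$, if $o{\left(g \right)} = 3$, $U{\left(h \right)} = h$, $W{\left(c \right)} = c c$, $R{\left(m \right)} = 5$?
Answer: $648$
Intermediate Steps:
$I{\left(L,u \right)} = 9$ ($I{\left(L,u \right)} = 3 \cdot 3 = 9$)
$J = 0$ ($J = \left(-4\right) \left(- \frac{1}{5}\right) - \frac{4}{5} = \frac{4}{5} - \frac{4}{5} = 0$)
$W{\left(c \right)} = c^{2}$
$W{\left(I{\left(2,R{\left(-1 \right)} \right)} \right)} \left(U{\left(5 \right)} + o{\left(J \right)}\right) = 9^{2} \left(5 + 3\right) = 81 \cdot 8 = 648$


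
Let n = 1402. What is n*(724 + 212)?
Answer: 1312272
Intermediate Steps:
n*(724 + 212) = 1402*(724 + 212) = 1402*936 = 1312272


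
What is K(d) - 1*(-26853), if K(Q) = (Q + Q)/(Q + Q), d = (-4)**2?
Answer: 26854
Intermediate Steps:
d = 16
K(Q) = 1 (K(Q) = (2*Q)/((2*Q)) = (2*Q)*(1/(2*Q)) = 1)
K(d) - 1*(-26853) = 1 - 1*(-26853) = 1 + 26853 = 26854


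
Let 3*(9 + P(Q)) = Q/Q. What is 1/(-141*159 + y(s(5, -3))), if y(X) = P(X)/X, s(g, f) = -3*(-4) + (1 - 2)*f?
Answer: -45/1008881 ≈ -4.4604e-5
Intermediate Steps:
P(Q) = -26/3 (P(Q) = -9 + (Q/Q)/3 = -9 + (⅓)*1 = -9 + ⅓ = -26/3)
s(g, f) = 12 - f
y(X) = -26/(3*X)
1/(-141*159 + y(s(5, -3))) = 1/(-141*159 - 26/(3*(12 - 1*(-3)))) = 1/(-22419 - 26/(3*(12 + 3))) = 1/(-22419 - 26/3/15) = 1/(-22419 - 26/3*1/15) = 1/(-22419 - 26/45) = 1/(-1008881/45) = -45/1008881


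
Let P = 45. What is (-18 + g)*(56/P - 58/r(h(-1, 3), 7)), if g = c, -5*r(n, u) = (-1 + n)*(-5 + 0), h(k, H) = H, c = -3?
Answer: 8743/15 ≈ 582.87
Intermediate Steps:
r(n, u) = -1 + n (r(n, u) = -(-1 + n)*(-5 + 0)/5 = -(-1 + n)*(-5)/5 = -(5 - 5*n)/5 = -1 + n)
g = -3
(-18 + g)*(56/P - 58/r(h(-1, 3), 7)) = (-18 - 3)*(56/45 - 58/(-1 + 3)) = -21*(56*(1/45) - 58/2) = -21*(56/45 - 58*½) = -21*(56/45 - 29) = -21*(-1249/45) = 8743/15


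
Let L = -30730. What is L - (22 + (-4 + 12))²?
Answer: -31630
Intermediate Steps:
L - (22 + (-4 + 12))² = -30730 - (22 + (-4 + 12))² = -30730 - (22 + 8)² = -30730 - 1*30² = -30730 - 1*900 = -30730 - 900 = -31630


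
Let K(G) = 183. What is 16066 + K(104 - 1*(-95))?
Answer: 16249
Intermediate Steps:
16066 + K(104 - 1*(-95)) = 16066 + 183 = 16249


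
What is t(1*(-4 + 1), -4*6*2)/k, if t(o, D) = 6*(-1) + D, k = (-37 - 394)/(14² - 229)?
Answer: -1782/431 ≈ -4.1346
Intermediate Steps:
k = 431/33 (k = -431/(196 - 229) = -431/(-33) = -431*(-1/33) = 431/33 ≈ 13.061)
t(o, D) = -6 + D
t(1*(-4 + 1), -4*6*2)/k = (-6 - 4*6*2)/(431/33) = (-6 - 24*2)*(33/431) = (-6 - 48)*(33/431) = -54*33/431 = -1782/431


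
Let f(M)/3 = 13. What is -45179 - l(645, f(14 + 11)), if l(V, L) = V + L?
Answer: -45863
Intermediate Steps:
f(M) = 39 (f(M) = 3*13 = 39)
l(V, L) = L + V
-45179 - l(645, f(14 + 11)) = -45179 - (39 + 645) = -45179 - 1*684 = -45179 - 684 = -45863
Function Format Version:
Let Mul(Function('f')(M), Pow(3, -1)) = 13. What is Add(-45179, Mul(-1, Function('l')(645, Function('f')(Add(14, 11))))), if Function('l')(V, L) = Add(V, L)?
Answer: -45863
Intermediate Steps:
Function('f')(M) = 39 (Function('f')(M) = Mul(3, 13) = 39)
Function('l')(V, L) = Add(L, V)
Add(-45179, Mul(-1, Function('l')(645, Function('f')(Add(14, 11))))) = Add(-45179, Mul(-1, Add(39, 645))) = Add(-45179, Mul(-1, 684)) = Add(-45179, -684) = -45863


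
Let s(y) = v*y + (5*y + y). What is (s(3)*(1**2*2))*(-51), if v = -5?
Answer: -306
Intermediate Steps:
s(y) = y (s(y) = -5*y + (5*y + y) = -5*y + 6*y = y)
(s(3)*(1**2*2))*(-51) = (3*(1**2*2))*(-51) = (3*(1*2))*(-51) = (3*2)*(-51) = 6*(-51) = -306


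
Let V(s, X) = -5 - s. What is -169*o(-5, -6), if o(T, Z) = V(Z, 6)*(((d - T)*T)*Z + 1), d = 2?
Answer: -35659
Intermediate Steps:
o(T, Z) = (1 + T*Z*(2 - T))*(-5 - Z) (o(T, Z) = (-5 - Z)*(((2 - T)*T)*Z + 1) = (-5 - Z)*((T*(2 - T))*Z + 1) = (-5 - Z)*(T*Z*(2 - T) + 1) = (-5 - Z)*(1 + T*Z*(2 - T)) = (1 + T*Z*(2 - T))*(-5 - Z))
-169*o(-5, -6) = -(-169)*(5 - 6)*(1 - 1*(-6)*(-5)**2 + 2*(-5)*(-6)) = -(-169)*(-1)*(1 - 1*(-6)*25 + 60) = -(-169)*(-1)*(1 + 150 + 60) = -(-169)*(-1)*211 = -169*211 = -35659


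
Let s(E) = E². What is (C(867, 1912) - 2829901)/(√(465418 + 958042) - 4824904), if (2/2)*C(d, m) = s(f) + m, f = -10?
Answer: 3411073236914/5819924296439 + 2827889*√355865/11639848592878 ≈ 0.58625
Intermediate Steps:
C(d, m) = 100 + m (C(d, m) = (-10)² + m = 100 + m)
(C(867, 1912) - 2829901)/(√(465418 + 958042) - 4824904) = ((100 + 1912) - 2829901)/(√(465418 + 958042) - 4824904) = (2012 - 2829901)/(√1423460 - 4824904) = -2827889/(2*√355865 - 4824904) = -2827889/(-4824904 + 2*√355865)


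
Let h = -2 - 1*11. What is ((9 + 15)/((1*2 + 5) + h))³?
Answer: -64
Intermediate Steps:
h = -13 (h = -2 - 11 = -13)
((9 + 15)/((1*2 + 5) + h))³ = ((9 + 15)/((1*2 + 5) - 13))³ = (24/((2 + 5) - 13))³ = (24/(7 - 13))³ = (24/(-6))³ = (24*(-⅙))³ = (-4)³ = -64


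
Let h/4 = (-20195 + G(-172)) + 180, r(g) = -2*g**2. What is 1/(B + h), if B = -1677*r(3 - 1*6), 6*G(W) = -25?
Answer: -3/149672 ≈ -2.0044e-5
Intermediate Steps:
G(W) = -25/6 (G(W) = (1/6)*(-25) = -25/6)
B = 30186 (B = -(-3354)*(3 - 1*6)**2 = -(-3354)*(3 - 6)**2 = -(-3354)*(-3)**2 = -(-3354)*9 = -1677*(-18) = 30186)
h = -240230/3 (h = 4*((-20195 - 25/6) + 180) = 4*(-121195/6 + 180) = 4*(-120115/6) = -240230/3 ≈ -80077.)
1/(B + h) = 1/(30186 - 240230/3) = 1/(-149672/3) = -3/149672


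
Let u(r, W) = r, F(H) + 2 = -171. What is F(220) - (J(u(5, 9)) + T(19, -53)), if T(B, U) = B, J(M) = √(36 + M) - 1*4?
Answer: -188 - √41 ≈ -194.40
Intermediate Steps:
F(H) = -173 (F(H) = -2 - 171 = -173)
J(M) = -4 + √(36 + M) (J(M) = √(36 + M) - 4 = -4 + √(36 + M))
F(220) - (J(u(5, 9)) + T(19, -53)) = -173 - ((-4 + √(36 + 5)) + 19) = -173 - ((-4 + √41) + 19) = -173 - (15 + √41) = -173 + (-15 - √41) = -188 - √41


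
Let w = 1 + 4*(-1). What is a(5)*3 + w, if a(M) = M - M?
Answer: -3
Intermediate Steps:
a(M) = 0
w = -3 (w = 1 - 4 = -3)
a(5)*3 + w = 0*3 - 3 = 0 - 3 = -3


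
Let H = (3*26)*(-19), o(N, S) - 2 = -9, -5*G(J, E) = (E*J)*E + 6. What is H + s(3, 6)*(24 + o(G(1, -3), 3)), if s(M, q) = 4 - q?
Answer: -1516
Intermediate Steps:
G(J, E) = -6/5 - J*E²/5 (G(J, E) = -((E*J)*E + 6)/5 = -(J*E² + 6)/5 = -(6 + J*E²)/5 = -6/5 - J*E²/5)
o(N, S) = -7 (o(N, S) = 2 - 9 = -7)
H = -1482 (H = 78*(-19) = -1482)
H + s(3, 6)*(24 + o(G(1, -3), 3)) = -1482 + (4 - 1*6)*(24 - 7) = -1482 + (4 - 6)*17 = -1482 - 2*17 = -1482 - 34 = -1516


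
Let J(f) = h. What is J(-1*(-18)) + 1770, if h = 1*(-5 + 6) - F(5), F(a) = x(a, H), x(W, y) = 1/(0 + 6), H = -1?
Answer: 10625/6 ≈ 1770.8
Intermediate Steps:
x(W, y) = ⅙ (x(W, y) = 1/6 = ⅙)
F(a) = ⅙
h = ⅚ (h = 1*(-5 + 6) - 1*⅙ = 1*1 - ⅙ = 1 - ⅙ = ⅚ ≈ 0.83333)
J(f) = ⅚
J(-1*(-18)) + 1770 = ⅚ + 1770 = 10625/6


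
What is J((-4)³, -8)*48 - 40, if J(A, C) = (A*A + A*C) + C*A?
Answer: 245720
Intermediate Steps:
J(A, C) = A² + 2*A*C (J(A, C) = (A² + A*C) + A*C = A² + 2*A*C)
J((-4)³, -8)*48 - 40 = ((-4)³*((-4)³ + 2*(-8)))*48 - 40 = -64*(-64 - 16)*48 - 40 = -64*(-80)*48 - 40 = 5120*48 - 40 = 245760 - 40 = 245720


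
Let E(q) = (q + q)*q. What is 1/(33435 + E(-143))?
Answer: 1/74333 ≈ 1.3453e-5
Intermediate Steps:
E(q) = 2*q**2 (E(q) = (2*q)*q = 2*q**2)
1/(33435 + E(-143)) = 1/(33435 + 2*(-143)**2) = 1/(33435 + 2*20449) = 1/(33435 + 40898) = 1/74333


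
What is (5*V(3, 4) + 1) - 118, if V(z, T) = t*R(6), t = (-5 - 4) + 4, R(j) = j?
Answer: -267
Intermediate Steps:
t = -5 (t = -9 + 4 = -5)
V(z, T) = -30 (V(z, T) = -5*6 = -30)
(5*V(3, 4) + 1) - 118 = (5*(-30) + 1) - 118 = (-150 + 1) - 118 = -149 - 118 = -267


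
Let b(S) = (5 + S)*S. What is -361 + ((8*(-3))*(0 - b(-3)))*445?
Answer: -64441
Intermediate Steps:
b(S) = S*(5 + S)
-361 + ((8*(-3))*(0 - b(-3)))*445 = -361 + ((8*(-3))*(0 - (-3)*(5 - 3)))*445 = -361 - 24*(0 - (-3)*2)*445 = -361 - 24*(0 - 1*(-6))*445 = -361 - 24*(0 + 6)*445 = -361 - 24*6*445 = -361 - 144*445 = -361 - 64080 = -64441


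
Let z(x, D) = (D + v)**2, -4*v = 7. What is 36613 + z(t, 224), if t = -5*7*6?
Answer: 1376129/16 ≈ 86008.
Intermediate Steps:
v = -7/4 (v = -1/4*7 = -7/4 ≈ -1.7500)
t = -210 (t = -35*6 = -210)
z(x, D) = (-7/4 + D)**2 (z(x, D) = (D - 7/4)**2 = (-7/4 + D)**2)
36613 + z(t, 224) = 36613 + (-7 + 4*224)**2/16 = 36613 + (-7 + 896)**2/16 = 36613 + (1/16)*889**2 = 36613 + (1/16)*790321 = 36613 + 790321/16 = 1376129/16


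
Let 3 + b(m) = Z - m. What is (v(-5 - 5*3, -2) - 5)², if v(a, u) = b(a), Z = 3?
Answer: 225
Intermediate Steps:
b(m) = -m (b(m) = -3 + (3 - m) = -m)
v(a, u) = -a
(v(-5 - 5*3, -2) - 5)² = (-(-5 - 5*3) - 5)² = (-(-5 - 15) - 5)² = (-1*(-20) - 5)² = (20 - 5)² = 15² = 225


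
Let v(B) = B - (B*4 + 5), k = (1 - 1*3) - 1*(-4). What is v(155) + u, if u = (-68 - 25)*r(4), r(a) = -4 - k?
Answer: 88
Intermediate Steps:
k = 2 (k = (1 - 3) + 4 = -2 + 4 = 2)
r(a) = -6 (r(a) = -4 - 1*2 = -4 - 2 = -6)
v(B) = -5 - 3*B (v(B) = B - (4*B + 5) = B - (5 + 4*B) = B + (-5 - 4*B) = -5 - 3*B)
u = 558 (u = (-68 - 25)*(-6) = -93*(-6) = 558)
v(155) + u = (-5 - 3*155) + 558 = (-5 - 465) + 558 = -470 + 558 = 88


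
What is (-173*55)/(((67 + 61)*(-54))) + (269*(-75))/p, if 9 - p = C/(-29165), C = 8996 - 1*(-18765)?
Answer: -2032142946655/1003090176 ≈ -2025.9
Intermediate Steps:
C = 27761 (C = 8996 + 18765 = 27761)
p = 290246/29165 (p = 9 - 27761/(-29165) = 9 - 27761*(-1)/29165 = 9 - 1*(-27761/29165) = 9 + 27761/29165 = 290246/29165 ≈ 9.9519)
(-173*55)/(((67 + 61)*(-54))) + (269*(-75))/p = (-173*55)/(((67 + 61)*(-54))) + (269*(-75))/(290246/29165) = -9515/(128*(-54)) - 20175*29165/290246 = -9515/(-6912) - 588403875/290246 = -9515*(-1/6912) - 588403875/290246 = 9515/6912 - 588403875/290246 = -2032142946655/1003090176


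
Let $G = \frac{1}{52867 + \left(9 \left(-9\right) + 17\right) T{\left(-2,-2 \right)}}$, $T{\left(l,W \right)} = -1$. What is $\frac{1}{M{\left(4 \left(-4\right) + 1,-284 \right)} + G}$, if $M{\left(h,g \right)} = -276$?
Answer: $- \frac{52931}{14608955} \approx -0.0036232$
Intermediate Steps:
$G = \frac{1}{52931}$ ($G = \frac{1}{52867 + \left(9 \left(-9\right) + 17\right) \left(-1\right)} = \frac{1}{52867 + \left(-81 + 17\right) \left(-1\right)} = \frac{1}{52867 - -64} = \frac{1}{52867 + 64} = \frac{1}{52931} \approx 1.8893 \cdot 10^{-5}$)
$\frac{1}{M{\left(4 \left(-4\right) + 1,-284 \right)} + G} = \frac{1}{-276 + \frac{1}{52931}} = \frac{1}{- \frac{14608955}{52931}} = - \frac{52931}{14608955}$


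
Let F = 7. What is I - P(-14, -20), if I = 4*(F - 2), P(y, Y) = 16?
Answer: 4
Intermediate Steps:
I = 20 (I = 4*(7 - 2) = 4*5 = 20)
I - P(-14, -20) = 20 - 1*16 = 20 - 16 = 4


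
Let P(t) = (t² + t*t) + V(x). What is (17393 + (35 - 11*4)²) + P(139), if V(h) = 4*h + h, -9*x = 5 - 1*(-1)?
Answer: 168338/3 ≈ 56113.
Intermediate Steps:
x = -⅔ (x = -(5 - 1*(-1))/9 = -(5 + 1)/9 = -⅑*6 = -⅔ ≈ -0.66667)
V(h) = 5*h
P(t) = -10/3 + 2*t² (P(t) = (t² + t*t) + 5*(-⅔) = (t² + t²) - 10/3 = 2*t² - 10/3 = -10/3 + 2*t²)
(17393 + (35 - 11*4)²) + P(139) = (17393 + (35 - 11*4)²) + (-10/3 + 2*139²) = (17393 + (35 - 44)²) + (-10/3 + 2*19321) = (17393 + (-9)²) + (-10/3 + 38642) = (17393 + 81) + 115916/3 = 17474 + 115916/3 = 168338/3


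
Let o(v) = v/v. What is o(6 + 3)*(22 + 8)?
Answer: 30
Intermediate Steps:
o(v) = 1
o(6 + 3)*(22 + 8) = 1*(22 + 8) = 1*30 = 30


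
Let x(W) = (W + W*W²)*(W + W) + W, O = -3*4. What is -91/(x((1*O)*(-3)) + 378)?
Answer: -91/3362238 ≈ -2.7065e-5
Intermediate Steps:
O = -12
x(W) = W + 2*W*(W + W³) (x(W) = (W + W³)*(2*W) + W = 2*W*(W + W³) + W = W + 2*W*(W + W³))
-91/(x((1*O)*(-3)) + 378) = -91/(((1*(-12))*(-3))*(1 + 2*((1*(-12))*(-3)) + 2*((1*(-12))*(-3))³) + 378) = -91/((-12*(-3))*(1 + 2*(-12*(-3)) + 2*(-12*(-3))³) + 378) = -91/(36*(1 + 2*36 + 2*36³) + 378) = -91/(36*(1 + 72 + 2*46656) + 378) = -91/(36*(1 + 72 + 93312) + 378) = -91/(36*93385 + 378) = -91/(3361860 + 378) = -91/3362238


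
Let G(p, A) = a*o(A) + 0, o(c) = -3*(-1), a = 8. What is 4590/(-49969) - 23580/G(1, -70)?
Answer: -98198265/99938 ≈ -982.59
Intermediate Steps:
o(c) = 3
G(p, A) = 24 (G(p, A) = 8*3 + 0 = 24 + 0 = 24)
4590/(-49969) - 23580/G(1, -70) = 4590/(-49969) - 23580/24 = 4590*(-1/49969) - 23580*1/24 = -4590/49969 - 1965/2 = -98198265/99938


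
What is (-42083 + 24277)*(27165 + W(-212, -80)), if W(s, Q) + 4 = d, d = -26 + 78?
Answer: -484554678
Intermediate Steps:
d = 52
W(s, Q) = 48 (W(s, Q) = -4 + 52 = 48)
(-42083 + 24277)*(27165 + W(-212, -80)) = (-42083 + 24277)*(27165 + 48) = -17806*27213 = -484554678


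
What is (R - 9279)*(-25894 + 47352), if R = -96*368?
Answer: -957177006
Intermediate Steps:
R = -35328
(R - 9279)*(-25894 + 47352) = (-35328 - 9279)*(-25894 + 47352) = -44607*21458 = -957177006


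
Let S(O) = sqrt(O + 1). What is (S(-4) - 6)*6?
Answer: -36 + 6*I*sqrt(3) ≈ -36.0 + 10.392*I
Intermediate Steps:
S(O) = sqrt(1 + O)
(S(-4) - 6)*6 = (sqrt(1 - 4) - 6)*6 = (sqrt(-3) - 6)*6 = (I*sqrt(3) - 6)*6 = (-6 + I*sqrt(3))*6 = -36 + 6*I*sqrt(3)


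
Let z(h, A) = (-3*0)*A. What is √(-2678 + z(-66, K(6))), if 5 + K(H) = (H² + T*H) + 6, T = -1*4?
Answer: I*√2678 ≈ 51.749*I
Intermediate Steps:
T = -4
K(H) = 1 + H² - 4*H (K(H) = -5 + ((H² - 4*H) + 6) = -5 + (6 + H² - 4*H) = 1 + H² - 4*H)
z(h, A) = 0 (z(h, A) = 0*A = 0)
√(-2678 + z(-66, K(6))) = √(-2678 + 0) = √(-2678) = I*√2678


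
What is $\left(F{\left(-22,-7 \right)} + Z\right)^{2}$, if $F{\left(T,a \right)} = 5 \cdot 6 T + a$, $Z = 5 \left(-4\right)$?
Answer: $471969$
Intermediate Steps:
$Z = -20$
$F{\left(T,a \right)} = a + 30 T$ ($F{\left(T,a \right)} = 30 T + a = a + 30 T$)
$\left(F{\left(-22,-7 \right)} + Z\right)^{2} = \left(\left(-7 + 30 \left(-22\right)\right) - 20\right)^{2} = \left(\left(-7 - 660\right) - 20\right)^{2} = \left(-667 - 20\right)^{2} = \left(-687\right)^{2} = 471969$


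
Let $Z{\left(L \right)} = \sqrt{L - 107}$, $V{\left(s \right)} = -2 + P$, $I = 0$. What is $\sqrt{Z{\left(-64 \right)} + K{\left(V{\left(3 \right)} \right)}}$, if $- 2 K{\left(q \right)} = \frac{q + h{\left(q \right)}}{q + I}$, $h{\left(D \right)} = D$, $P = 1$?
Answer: $\sqrt{-1 + 3 i \sqrt{19}} \approx 2.4612 + 2.6566 i$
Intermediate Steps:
$V{\left(s \right)} = -1$ ($V{\left(s \right)} = -2 + 1 = -1$)
$Z{\left(L \right)} = \sqrt{-107 + L}$
$K{\left(q \right)} = -1$ ($K{\left(q \right)} = - \frac{\left(q + q\right) \frac{1}{q + 0}}{2} = - \frac{2 q \frac{1}{q}}{2} = \left(- \frac{1}{2}\right) 2 = -1$)
$\sqrt{Z{\left(-64 \right)} + K{\left(V{\left(3 \right)} \right)}} = \sqrt{\sqrt{-107 - 64} - 1} = \sqrt{\sqrt{-171} - 1} = \sqrt{3 i \sqrt{19} - 1} = \sqrt{-1 + 3 i \sqrt{19}}$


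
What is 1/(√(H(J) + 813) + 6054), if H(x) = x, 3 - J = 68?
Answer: 3027/18325084 - √187/18325084 ≈ 0.00016444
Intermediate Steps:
J = -65 (J = 3 - 1*68 = 3 - 68 = -65)
1/(√(H(J) + 813) + 6054) = 1/(√(-65 + 813) + 6054) = 1/(√748 + 6054) = 1/(2*√187 + 6054) = 1/(6054 + 2*√187)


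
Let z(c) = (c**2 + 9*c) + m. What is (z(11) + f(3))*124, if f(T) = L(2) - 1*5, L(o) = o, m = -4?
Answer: 26412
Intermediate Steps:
z(c) = -4 + c**2 + 9*c (z(c) = (c**2 + 9*c) - 4 = -4 + c**2 + 9*c)
f(T) = -3 (f(T) = 2 - 1*5 = 2 - 5 = -3)
(z(11) + f(3))*124 = ((-4 + 11**2 + 9*11) - 3)*124 = ((-4 + 121 + 99) - 3)*124 = (216 - 3)*124 = 213*124 = 26412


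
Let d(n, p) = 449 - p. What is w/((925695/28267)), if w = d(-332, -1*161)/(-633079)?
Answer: -3448574/117207612981 ≈ -2.9423e-5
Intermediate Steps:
w = -610/633079 (w = (449 - (-1)*161)/(-633079) = (449 - 1*(-161))*(-1/633079) = (449 + 161)*(-1/633079) = 610*(-1/633079) = -610/633079 ≈ -0.00096354)
w/((925695/28267)) = -610/(633079*(925695/28267)) = -610/(633079*(925695*(1/28267))) = -610/(633079*925695/28267) = -610/633079*28267/925695 = -3448574/117207612981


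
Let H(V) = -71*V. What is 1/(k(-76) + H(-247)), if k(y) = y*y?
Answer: 1/23313 ≈ 4.2895e-5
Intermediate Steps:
k(y) = y²
1/(k(-76) + H(-247)) = 1/((-76)² - 71*(-247)) = 1/(5776 + 17537) = 1/23313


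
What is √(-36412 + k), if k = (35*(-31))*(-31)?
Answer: I*√2777 ≈ 52.697*I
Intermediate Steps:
k = 33635 (k = -1085*(-31) = 33635)
√(-36412 + k) = √(-36412 + 33635) = √(-2777) = I*√2777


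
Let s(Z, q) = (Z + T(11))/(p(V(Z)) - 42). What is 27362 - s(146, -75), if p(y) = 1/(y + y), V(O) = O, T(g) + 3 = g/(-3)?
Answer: 1006742674/36789 ≈ 27365.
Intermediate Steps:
T(g) = -3 - g/3 (T(g) = -3 + g/(-3) = -3 + g*(-⅓) = -3 - g/3)
p(y) = 1/(2*y)
s(Z, q) = (-20/3 + Z)/(-42 + 1/(2*Z)) (s(Z, q) = (Z + (-3 - ⅓*11))/(1/(2*Z) - 42) = (Z + (-3 - 11/3))/(-42 + 1/(2*Z)) = (Z - 20/3)/(-42 + 1/(2*Z)) = (-20/3 + Z)/(-42 + 1/(2*Z)))
27362 - s(146, -75) = 27362 - 2*146*(20 - 3*146)/(3*(-1 + 84*146)) = 27362 - 2*146*(20 - 438)/(3*(-1 + 12264)) = 27362 - 2*146*(-418)/(3*12263) = 27362 - 1*(-122056/36789) = 27362 + 122056/36789 = 1006742674/36789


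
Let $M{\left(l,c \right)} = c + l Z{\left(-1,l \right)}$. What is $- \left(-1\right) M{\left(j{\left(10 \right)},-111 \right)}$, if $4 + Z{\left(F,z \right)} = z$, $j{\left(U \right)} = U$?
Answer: $-51$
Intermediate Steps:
$Z{\left(F,z \right)} = -4 + z$
$M{\left(l,c \right)} = c + l \left(-4 + l\right)$
$- \left(-1\right) M{\left(j{\left(10 \right)},-111 \right)} = - \left(-1\right) \left(-111 + 10 \left(-4 + 10\right)\right) = - \left(-1\right) \left(-111 + 10 \cdot 6\right) = - \left(-1\right) \left(-111 + 60\right) = - \left(-1\right) \left(-51\right) = \left(-1\right) 51 = -51$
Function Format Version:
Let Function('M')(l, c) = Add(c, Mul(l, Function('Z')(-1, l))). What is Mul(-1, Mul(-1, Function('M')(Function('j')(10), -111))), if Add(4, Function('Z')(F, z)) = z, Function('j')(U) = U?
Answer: -51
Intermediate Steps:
Function('Z')(F, z) = Add(-4, z)
Function('M')(l, c) = Add(c, Mul(l, Add(-4, l)))
Mul(-1, Mul(-1, Function('M')(Function('j')(10), -111))) = Mul(-1, Mul(-1, Add(-111, Mul(10, Add(-4, 10))))) = Mul(-1, Mul(-1, Add(-111, Mul(10, 6)))) = Mul(-1, Mul(-1, Add(-111, 60))) = Mul(-1, Mul(-1, -51)) = Mul(-1, 51) = -51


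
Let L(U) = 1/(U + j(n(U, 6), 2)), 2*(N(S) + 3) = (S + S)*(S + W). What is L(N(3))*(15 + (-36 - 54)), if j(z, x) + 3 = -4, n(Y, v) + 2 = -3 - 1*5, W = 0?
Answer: 75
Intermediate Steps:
n(Y, v) = -10 (n(Y, v) = -2 + (-3 - 1*5) = -2 + (-3 - 5) = -2 - 8 = -10)
j(z, x) = -7 (j(z, x) = -3 - 4 = -7)
N(S) = -3 + S² (N(S) = -3 + ((S + S)*(S + 0))/2 = -3 + ((2*S)*S)/2 = -3 + (2*S²)/2 = -3 + S²)
L(U) = 1/(-7 + U) (L(U) = 1/(U - 7) = 1/(-7 + U))
L(N(3))*(15 + (-36 - 54)) = (15 + (-36 - 54))/(-7 + (-3 + 3²)) = (15 - 90)/(-7 + (-3 + 9)) = -75/(-7 + 6) = -75/(-1) = -1*(-75) = 75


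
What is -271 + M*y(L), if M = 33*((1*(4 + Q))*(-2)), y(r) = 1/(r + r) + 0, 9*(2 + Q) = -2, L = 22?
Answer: -821/3 ≈ -273.67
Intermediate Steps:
Q = -20/9 (Q = -2 + (⅑)*(-2) = -2 - 2/9 = -20/9 ≈ -2.2222)
y(r) = 1/(2*r) (y(r) = 1/(2*r) + 0 = 1/(2*r))
M = -352/3 (M = 33*((1*(4 - 20/9))*(-2)) = 33*((1*(16/9))*(-2)) = 33*((16/9)*(-2)) = 33*(-32/9) = -352/3 ≈ -117.33)
-271 + M*y(L) = -271 - 176/(3*22) = -271 - 352/3*1/44 = -271 - 8/3 = -821/3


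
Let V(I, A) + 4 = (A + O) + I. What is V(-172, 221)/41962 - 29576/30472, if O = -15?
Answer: -77509622/79916629 ≈ -0.96988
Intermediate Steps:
V(I, A) = -19 + A + I (V(I, A) = -4 + ((A - 15) + I) = -4 + ((-15 + A) + I) = -4 + (-15 + A + I) = -19 + A + I)
V(-172, 221)/41962 - 29576/30472 = (-19 + 221 - 172)/41962 - 29576/30472 = 30*(1/41962) - 29576*1/30472 = 15/20981 - 3697/3809 = -77509622/79916629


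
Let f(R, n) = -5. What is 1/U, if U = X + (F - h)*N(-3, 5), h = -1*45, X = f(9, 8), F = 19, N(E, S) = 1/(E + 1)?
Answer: -1/37 ≈ -0.027027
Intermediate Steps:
N(E, S) = 1/(1 + E)
X = -5
h = -45
U = -37 (U = -5 + (19 - 1*(-45))/(1 - 3) = -5 + (19 + 45)/(-2) = -5 + 64*(-½) = -5 - 32 = -37)
1/U = 1/(-37) = -1/37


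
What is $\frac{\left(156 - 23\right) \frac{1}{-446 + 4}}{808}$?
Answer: $- \frac{133}{357136} \approx -0.00037241$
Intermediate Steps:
$\frac{\left(156 - 23\right) \frac{1}{-446 + 4}}{808} = \frac{133}{-442} \cdot \frac{1}{808} = 133 \left(- \frac{1}{442}\right) \frac{1}{808} = \left(- \frac{133}{442}\right) \frac{1}{808} = - \frac{133}{357136}$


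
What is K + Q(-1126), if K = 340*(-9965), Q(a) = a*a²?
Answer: -1431016476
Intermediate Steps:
Q(a) = a³
K = -3388100
K + Q(-1126) = -3388100 + (-1126)³ = -3388100 - 1427628376 = -1431016476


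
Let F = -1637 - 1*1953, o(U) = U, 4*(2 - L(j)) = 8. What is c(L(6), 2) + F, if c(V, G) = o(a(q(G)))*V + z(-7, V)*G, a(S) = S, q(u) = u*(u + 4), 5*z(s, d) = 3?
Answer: -17944/5 ≈ -3588.8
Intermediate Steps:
L(j) = 0 (L(j) = 2 - ¼*8 = 2 - 2 = 0)
z(s, d) = ⅗ (z(s, d) = (⅕)*3 = ⅗)
q(u) = u*(4 + u)
c(V, G) = 3*G/5 + G*V*(4 + G) (c(V, G) = (G*(4 + G))*V + 3*G/5 = G*V*(4 + G) + 3*G/5 = 3*G/5 + G*V*(4 + G))
F = -3590 (F = -1637 - 1953 = -3590)
c(L(6), 2) + F = (⅕)*2*(3 + 5*0*(4 + 2)) - 3590 = (⅕)*2*(3 + 5*0*6) - 3590 = (⅕)*2*(3 + 0) - 3590 = (⅕)*2*3 - 3590 = 6/5 - 3590 = -17944/5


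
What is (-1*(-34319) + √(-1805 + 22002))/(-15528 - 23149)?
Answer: -34319/38677 - √20197/38677 ≈ -0.89100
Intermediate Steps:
(-1*(-34319) + √(-1805 + 22002))/(-15528 - 23149) = (34319 + √20197)/(-38677) = (34319 + √20197)*(-1/38677) = -34319/38677 - √20197/38677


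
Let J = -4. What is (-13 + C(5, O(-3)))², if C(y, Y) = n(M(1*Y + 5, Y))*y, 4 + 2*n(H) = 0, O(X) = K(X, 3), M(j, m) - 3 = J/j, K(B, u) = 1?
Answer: 529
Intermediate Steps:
M(j, m) = 3 - 4/j
O(X) = 1
n(H) = -2 (n(H) = -2 + (½)*0 = -2 + 0 = -2)
C(y, Y) = -2*y
(-13 + C(5, O(-3)))² = (-13 - 2*5)² = (-13 - 10)² = (-23)² = 529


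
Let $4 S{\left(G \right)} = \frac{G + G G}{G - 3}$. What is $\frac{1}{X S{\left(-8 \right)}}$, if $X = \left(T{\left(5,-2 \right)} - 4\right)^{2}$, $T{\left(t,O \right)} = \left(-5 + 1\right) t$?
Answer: $- \frac{11}{8064} \approx -0.0013641$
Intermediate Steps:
$T{\left(t,O \right)} = - 4 t$
$S{\left(G \right)} = \frac{G + G^{2}}{4 \left(-3 + G\right)}$ ($S{\left(G \right)} = \frac{\left(G + G G\right) \frac{1}{G - 3}}{4} = \frac{\left(G + G^{2}\right) \frac{1}{-3 + G}}{4} = \frac{\frac{1}{-3 + G} \left(G + G^{2}\right)}{4} = \frac{G + G^{2}}{4 \left(-3 + G\right)}$)
$X = 576$ ($X = \left(\left(-4\right) 5 - 4\right)^{2} = \left(-20 - 4\right)^{2} = \left(-24\right)^{2} = 576$)
$\frac{1}{X S{\left(-8 \right)}} = \frac{1}{576 \cdot \frac{1}{4} \left(-8\right) \frac{1}{-3 - 8} \left(1 - 8\right)} = \frac{1}{576 \cdot \frac{1}{4} \left(-8\right) \frac{1}{-11} \left(-7\right)} = \frac{1}{576 \cdot \frac{1}{4} \left(-8\right) \left(- \frac{1}{11}\right) \left(-7\right)} = \frac{1}{576 \left(- \frac{14}{11}\right)} = \frac{1}{- \frac{8064}{11}} = - \frac{11}{8064}$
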